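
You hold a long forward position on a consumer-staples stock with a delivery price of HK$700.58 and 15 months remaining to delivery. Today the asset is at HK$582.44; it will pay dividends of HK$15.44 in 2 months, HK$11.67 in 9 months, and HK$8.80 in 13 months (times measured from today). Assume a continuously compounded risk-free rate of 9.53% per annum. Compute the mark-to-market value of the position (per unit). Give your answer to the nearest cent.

-HK$73.46

PV(remaining dividends) I = 15.44·e^(−0.0953·2/12) + 11.67·e^(−0.0953·9/12) + 8.80·e^(−0.0953·13/12) = 33.9985
Current forward F = (S − I)·e^(rT) = (582.44 − 33.9985)·e^(0.0953·15/12) = 548.4415 × 1.126511 = 617.8254
Value (long) = (F − K)·e^(−rT) = (617.8254 − 700.58) × 0.887697 = -73.4610
Value = -HK$73.46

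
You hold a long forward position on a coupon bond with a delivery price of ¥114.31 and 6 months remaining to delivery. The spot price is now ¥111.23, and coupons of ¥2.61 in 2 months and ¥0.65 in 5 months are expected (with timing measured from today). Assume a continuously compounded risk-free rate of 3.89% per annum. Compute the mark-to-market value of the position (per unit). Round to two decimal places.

-¥4.11

PV(remaining coupons) I = 2.61·e^(−0.0389·2/12) + 0.65·e^(−0.0389·5/12) = 3.2327
Current forward F = (S − I)·e^(rT) = (111.23 − 3.2327)·e^(0.0389·6/12) = 107.9973 × 1.019640 = 110.1184
Value (long) = (F − K)·e^(−rT) = (110.1184 − 114.31) × 0.980738 = -4.1109
Value = -¥4.11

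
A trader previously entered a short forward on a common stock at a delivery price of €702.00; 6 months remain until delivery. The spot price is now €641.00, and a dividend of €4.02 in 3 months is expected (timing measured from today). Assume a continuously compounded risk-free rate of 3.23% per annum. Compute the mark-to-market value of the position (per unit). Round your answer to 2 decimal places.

€53.74

PV(remaining dividends) I = 4.02·e^(−0.0323·3/12) = 3.9877
Current forward F = (S − I)·e^(rT) = (641.00 − 3.9877)·e^(0.0323·6/12) = 637.0123 × 1.016281 = 647.3835
Value (long) = (F − K)·e^(−rT) = (647.3835 − 702.00) × 0.983980 = -53.7415
Short position value = −(long value) = €53.74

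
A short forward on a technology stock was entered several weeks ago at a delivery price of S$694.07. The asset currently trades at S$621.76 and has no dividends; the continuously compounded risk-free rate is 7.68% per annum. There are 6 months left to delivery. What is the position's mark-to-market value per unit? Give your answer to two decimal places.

Current fair forward for the remaining 6 months: F = S·e^(r·T), r = 0.0768
F = 621.76 · e^(0.0768 × 6/12) = 621.76 × 1.039147 = 646.1000
Value of long forward = (F − K)·e^(−rT) = (646.1000 − 694.07) · e^(−0.0768·6/12)
= -47.9700 × 0.962328 = -46.16
Short position value = −(long value) = S$46.16

S$46.16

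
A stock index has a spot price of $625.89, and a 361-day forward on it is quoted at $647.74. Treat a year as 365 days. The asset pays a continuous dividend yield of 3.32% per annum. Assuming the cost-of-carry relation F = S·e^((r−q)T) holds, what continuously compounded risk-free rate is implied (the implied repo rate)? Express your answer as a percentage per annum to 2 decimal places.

6.79%

From F = S·e^((r−q)T): (r − q) = ln(F/S)/T
ln(647.74/625.89) = ln(1.034910) = 0.034314
(r − q) = 0.034314 / (361/365) = 0.034694
r = ln(F/S)/T + q = 0.034694 + 0.0332 = 0.067894
r = 6.79%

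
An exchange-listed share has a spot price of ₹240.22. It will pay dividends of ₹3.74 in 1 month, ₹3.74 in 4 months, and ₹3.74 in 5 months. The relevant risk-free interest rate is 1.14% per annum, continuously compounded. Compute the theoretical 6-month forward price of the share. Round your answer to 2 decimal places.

₹230.34

PV(dividends) I = 3.74·e^(−0.0114·1/12) + 3.74·e^(−0.0114·4/12) + 3.74·e^(−0.0114·5/12)
I = 3.7364 + 3.7258 + 3.7223 = 11.1845
F = (S − I)·e^(rT) = (240.22 − 11.1845) · e^(0.0114·6/12)
= 229.0355 · e^0.005700 = 229.0355 × 1.005716 = ₹230.34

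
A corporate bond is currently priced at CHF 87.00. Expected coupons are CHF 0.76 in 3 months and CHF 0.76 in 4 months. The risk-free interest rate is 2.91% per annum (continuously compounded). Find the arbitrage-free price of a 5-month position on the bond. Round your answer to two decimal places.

CHF 86.54

PV(coupons) I = 0.76·e^(−0.0291·3/12) + 0.76·e^(−0.0291·4/12)
I = 0.7545 + 0.7527 = 1.5072
F = (S − I)·e^(rT) = (87.00 − 1.5072) · e^(0.0291·5/12)
= 85.4928 · e^0.012125 = 85.4928 × 1.012199 = CHF 86.54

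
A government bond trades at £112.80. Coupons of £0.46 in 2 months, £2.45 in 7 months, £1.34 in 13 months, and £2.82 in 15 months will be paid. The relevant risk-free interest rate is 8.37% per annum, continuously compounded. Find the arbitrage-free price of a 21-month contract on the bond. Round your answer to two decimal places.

PV(coupons) I = 0.46·e^(−0.0837·2/12) + 2.45·e^(−0.0837·7/12) + 1.34·e^(−0.0837·13/12) + 2.82·e^(−0.0837·15/12)
I = 0.4536 + 2.3333 + 1.2238 + 2.5399 = 6.5506
F = (S − I)·e^(rT) = (112.80 − 6.5506) · e^(0.0837·21/12)
= 106.2494 · e^0.146475 = 106.2494 × 1.157746 = £123.01

£123.01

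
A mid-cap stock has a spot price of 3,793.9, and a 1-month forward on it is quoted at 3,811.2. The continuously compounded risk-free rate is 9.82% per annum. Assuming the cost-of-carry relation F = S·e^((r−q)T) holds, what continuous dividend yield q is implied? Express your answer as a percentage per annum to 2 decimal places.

From F = S·e^((r−q)T): (r − q) = ln(F/S)/T
ln(3811.2/3793.9) = ln(1.004560) = 0.004550
(r − q) = 0.004550 / (1/12) = 0.054600
q = r − ln(F/S)/T = 0.0982 − 0.054600 = 0.043600
q = 4.36%

4.36%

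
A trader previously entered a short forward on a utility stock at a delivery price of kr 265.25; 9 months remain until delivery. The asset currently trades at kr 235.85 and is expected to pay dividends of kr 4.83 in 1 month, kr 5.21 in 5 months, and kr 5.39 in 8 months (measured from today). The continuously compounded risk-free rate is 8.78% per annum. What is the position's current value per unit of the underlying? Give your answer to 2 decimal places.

PV(remaining dividends) I = 4.83·e^(−0.0878·1/12) + 5.21·e^(−0.0878·5/12) + 5.39·e^(−0.0878·8/12) = 14.9012
Current forward F = (S − I)·e^(rT) = (235.85 − 14.9012)·e^(0.0878·9/12) = 220.9488 × 1.068066 = 235.9879
Value (long) = (F − K)·e^(−rT) = (235.9879 − 265.25) × 0.936271 = -27.3973
Short position value = −(long value) = kr 27.40

kr 27.40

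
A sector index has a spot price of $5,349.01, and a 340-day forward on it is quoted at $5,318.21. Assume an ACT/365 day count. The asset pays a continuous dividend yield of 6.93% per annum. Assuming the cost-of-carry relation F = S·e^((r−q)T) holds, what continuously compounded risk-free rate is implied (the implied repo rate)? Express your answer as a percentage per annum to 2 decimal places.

From F = S·e^((r−q)T): (r − q) = ln(F/S)/T
ln(5318.21/5349.01) = ln(0.994242) = -0.005775
(r − q) = -0.005775 / (340/365) = -0.006200
r = ln(F/S)/T + q = -0.006200 + 0.0693 = 0.063100
r = 6.31%

6.31%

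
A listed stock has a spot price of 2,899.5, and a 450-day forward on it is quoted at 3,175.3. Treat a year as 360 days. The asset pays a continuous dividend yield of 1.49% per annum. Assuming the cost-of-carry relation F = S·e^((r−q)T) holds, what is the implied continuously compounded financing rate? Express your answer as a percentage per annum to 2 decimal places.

From F = S·e^((r−q)T): (r − q) = ln(F/S)/T
ln(3175.3/2899.5) = ln(1.095120) = 0.090864
(r − q) = 0.090864 / (450/360) = 0.072691
r = ln(F/S)/T + q = 0.072691 + 0.0149 = 0.087591
r = 8.76%

8.76%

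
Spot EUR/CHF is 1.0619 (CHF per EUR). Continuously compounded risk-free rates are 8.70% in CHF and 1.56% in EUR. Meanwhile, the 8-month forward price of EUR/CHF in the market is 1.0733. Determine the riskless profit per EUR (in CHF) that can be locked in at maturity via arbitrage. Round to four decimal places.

0.0404 per EUR (in CHF)

Fair forward: F* = S·e^(carry·T), with carry = (r_CHF − r_EUR) = 0.0870 − 0.0156 = 0.0714
F* = 1.0619 · e^(0.0714 × 8/12) = 1.0619 · e^0.047600 = 1.0619 × 1.048751 = 1.1137
Market 1.0733 < fair 1.1137: forward underpriced → reverse cash-and-carry (short spot, go long the forward).
At maturity, profit = |F_mkt − F*| = |1.0733 − 1.1137| = 0.0404 per EUR (in CHF)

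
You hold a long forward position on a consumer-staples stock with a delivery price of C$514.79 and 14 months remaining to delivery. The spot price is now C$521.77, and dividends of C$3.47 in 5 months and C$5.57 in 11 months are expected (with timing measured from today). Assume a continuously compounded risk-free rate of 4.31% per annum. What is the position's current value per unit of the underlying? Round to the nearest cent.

PV(remaining dividends) I = 3.47·e^(−0.0431·5/12) + 5.57·e^(−0.0431·11/12) = 8.7625
Current forward F = (S − I)·e^(rT) = (521.77 − 8.7625)·e^(0.0431·14/12) = 513.0075 × 1.051569 = 539.4628
Value (long) = (F − K)·e^(−rT) = (539.4628 − 514.79) × 0.950960 = 23.4628
Value = C$23.46

C$23.46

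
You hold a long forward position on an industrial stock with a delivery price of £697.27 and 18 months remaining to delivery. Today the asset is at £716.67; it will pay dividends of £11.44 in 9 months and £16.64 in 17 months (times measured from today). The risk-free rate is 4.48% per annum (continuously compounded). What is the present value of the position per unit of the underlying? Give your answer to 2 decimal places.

PV(remaining dividends) I = 11.44·e^(−0.0448·9/12) + 16.64·e^(−0.0448·17/12) = 26.6787
Current forward F = (S − I)·e^(rT) = (716.67 − 26.6787)·e^(0.0448·18/12) = 689.9913 × 1.069509 = 737.9519
Value (long) = (F − K)·e^(−rT) = (737.9519 − 697.27) × 0.935008 = 38.0379
Value = £38.04

£38.04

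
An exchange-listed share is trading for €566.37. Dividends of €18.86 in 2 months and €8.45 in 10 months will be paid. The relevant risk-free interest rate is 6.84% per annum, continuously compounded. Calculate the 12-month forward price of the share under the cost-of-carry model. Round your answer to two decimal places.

€577.95

PV(dividends) I = 18.86·e^(−0.0684·2/12) + 8.45·e^(−0.0684·10/12)
I = 18.6462 + 7.9818 = 26.6280
F = (S − I)·e^(rT) = (566.37 − 26.6280) · e^(0.0684·12/12)
= 539.7420 · e^0.068400 = 539.7420 × 1.070794 = €577.95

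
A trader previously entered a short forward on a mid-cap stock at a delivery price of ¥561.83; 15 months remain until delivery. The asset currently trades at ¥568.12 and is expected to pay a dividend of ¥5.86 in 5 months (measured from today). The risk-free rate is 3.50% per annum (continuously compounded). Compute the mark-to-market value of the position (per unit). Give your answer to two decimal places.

-¥24.56

PV(remaining dividends) I = 5.86·e^(−0.0350·5/12) = 5.7752
Current forward F = (S − I)·e^(rT) = (568.12 − 5.7752)·e^(0.0350·15/12) = 562.3448 × 1.044721 = 587.4934
Value (long) = (F − K)·e^(−rT) = (587.4934 − 561.83) × 0.957193 = 24.5648
Short position value = −(long value) = -¥24.56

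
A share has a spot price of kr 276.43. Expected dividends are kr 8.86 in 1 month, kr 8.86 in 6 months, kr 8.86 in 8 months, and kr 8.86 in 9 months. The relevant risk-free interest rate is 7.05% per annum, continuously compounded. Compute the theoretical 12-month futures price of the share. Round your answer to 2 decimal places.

PV(dividends) I = 8.86·e^(−0.0705·1/12) + 8.86·e^(−0.0705·6/12) + 8.86·e^(−0.0705·8/12) + 8.86·e^(−0.0705·9/12)
I = 8.8081 + 8.5531 + 8.4532 + 8.4037 = 34.2181
F = (S − I)·e^(rT) = (276.43 − 34.2181) · e^(0.0705·12/12)
= 242.2119 · e^0.070500 = 242.2119 × 1.073045 = kr 259.90

kr 259.90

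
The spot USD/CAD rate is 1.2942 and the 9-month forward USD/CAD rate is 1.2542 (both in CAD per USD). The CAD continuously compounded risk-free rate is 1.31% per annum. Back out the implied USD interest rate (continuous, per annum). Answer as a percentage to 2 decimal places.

F = S·e^((r_CAD − r_USD)T) ⇒ r_USD = r_CAD − ln(F/S)/T
ln(1.2542/1.2942) = -0.031395; /(9/12) = -0.041860
r_USD = 0.0131 + 0.041860 = 0.054960
r_USD = 5.50%

5.50%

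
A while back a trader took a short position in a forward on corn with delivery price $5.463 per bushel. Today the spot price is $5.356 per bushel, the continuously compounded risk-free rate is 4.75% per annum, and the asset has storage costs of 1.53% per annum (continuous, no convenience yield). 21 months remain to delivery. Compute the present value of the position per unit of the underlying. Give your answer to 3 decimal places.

-$0.474 per bushel

Current fair forward for the remaining 21 months: F = S·e^((r + u)·T), (r + u) = 0.0475 + 0.0153 = 0.0628
F = 5.356 · e^(0.0628 × 21/12) = 5.356 × 1.116166 = 5.9782
Value of long forward = (F − K)·e^(−rT) = (5.9782 − 5.463) · e^(−0.0475·21/12)
= 0.5152 × 0.920236 = 0.474
Short position value = −(long value) = -$0.474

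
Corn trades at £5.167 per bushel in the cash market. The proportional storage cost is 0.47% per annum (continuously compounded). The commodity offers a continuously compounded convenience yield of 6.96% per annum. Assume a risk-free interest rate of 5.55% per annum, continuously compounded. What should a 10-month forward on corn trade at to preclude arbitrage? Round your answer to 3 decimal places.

£5.127 per bushel

Net carry = r + u − y = 0.0555 + 0.0047 − 0.0696 = -0.0094
F = S·e^((r+u−y)T) = 5.167 · e^(-0.0094 × 10/12) = 5.167 · e^-0.007833
= 5.167 × 0.992198 = £5.127 per bushel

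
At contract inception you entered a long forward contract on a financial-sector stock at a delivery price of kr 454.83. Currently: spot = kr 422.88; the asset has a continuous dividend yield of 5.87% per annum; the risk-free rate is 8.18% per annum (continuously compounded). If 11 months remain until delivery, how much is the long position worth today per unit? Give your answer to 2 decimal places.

Current fair forward for the remaining 11 months: F = S·e^((r − q)·T), (r − q) = 0.0818 − 0.0587 = 0.0231
F = 422.88 · e^(0.0231 × 11/12) = 422.88 × 1.021401 = 431.9301
Value of long forward = (F − K)·e^(−rT) = (431.9301 − 454.83) · e^(−0.0818·11/12)
= -22.8999 × 0.927759 = -21.25

-kr 21.25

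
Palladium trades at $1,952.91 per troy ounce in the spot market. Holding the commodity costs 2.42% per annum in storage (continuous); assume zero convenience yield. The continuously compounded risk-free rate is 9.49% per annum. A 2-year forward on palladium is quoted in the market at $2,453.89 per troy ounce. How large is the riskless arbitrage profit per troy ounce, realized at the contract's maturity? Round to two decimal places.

Fair forward: F* = S·e^(carry·T), with carry = (r + u) = 0.0949 + 0.0242 = 0.1191
F* = 1952.91 · e^(0.1191 × 2) = 1952.91 · e^0.23820000 = 1952.91 × 1.26896296 = $2478.1705
Market $2453.89 < fair $2478.1705: forward underpriced → reverse cash-and-carry (short spot, go long the forward).
At maturity, profit = |F_mkt − F*| = |2453.89 − 2478.1705| = $24.28 per troy ounce

$24.28 per troy ounce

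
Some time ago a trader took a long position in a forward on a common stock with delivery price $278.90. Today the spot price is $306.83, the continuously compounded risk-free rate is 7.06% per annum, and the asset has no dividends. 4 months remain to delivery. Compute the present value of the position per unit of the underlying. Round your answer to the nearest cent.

Current fair forward for the remaining 4 months: F = S·e^(r·T), r = 0.0706
F = 306.83 · e^(0.0706 × 4/12) = 306.83 × 1.023812 = 314.1362
Value of long forward = (F − K)·e^(−rT) = (314.1362 − 278.90) · e^(−0.0706·4/12)
= 35.2362 × 0.976741 = 34.42

$34.42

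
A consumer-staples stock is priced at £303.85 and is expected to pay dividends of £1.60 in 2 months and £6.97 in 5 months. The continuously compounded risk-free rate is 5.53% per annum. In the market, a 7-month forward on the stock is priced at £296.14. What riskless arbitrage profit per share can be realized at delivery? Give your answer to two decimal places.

PV(dividends) I = 1.60·e^(−0.0553·2/12) + 6.97·e^(−0.0553·5/12) = 8.3966
Fair forward F* = (S − I)·e^(rT) = (303.85 − 8.3966)·e^0.032258 = 295.4534 × 1.032784 = 305.1395
Market £296.14 < fair 305.1395: forward underpriced → reverse cash-and-carry (short the stock, invest proceeds at r, pay the dividends, go long the forward).
Profit at T = |F_mkt − F*| = |296.14 − 305.1395| = £9.00 per share

£9.00 per share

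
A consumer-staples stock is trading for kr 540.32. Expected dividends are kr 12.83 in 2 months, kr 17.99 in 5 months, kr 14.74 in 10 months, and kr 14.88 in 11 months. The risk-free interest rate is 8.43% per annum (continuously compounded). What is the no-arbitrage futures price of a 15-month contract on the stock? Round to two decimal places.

kr 536.44

PV(dividends) I = 12.83·e^(−0.0843·2/12) + 17.99·e^(−0.0843·5/12) + 14.74·e^(−0.0843·10/12) + 14.88·e^(−0.0843·11/12)
I = 12.6510 + 17.3691 + 13.7400 + 13.7735 = 57.5336
F = (S − I)·e^(rT) = (540.32 − 57.5336) · e^(0.0843·15/12)
= 482.7864 · e^0.105375 = 482.7864 × 1.111127 = kr 536.44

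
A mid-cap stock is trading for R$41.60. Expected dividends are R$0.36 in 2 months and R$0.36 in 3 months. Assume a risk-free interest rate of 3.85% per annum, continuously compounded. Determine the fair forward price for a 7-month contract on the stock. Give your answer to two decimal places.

PV(dividends) I = 0.36·e^(−0.0385·2/12) + 0.36·e^(−0.0385·3/12)
I = 0.3577 + 0.3566 = 0.7143
F = (S − I)·e^(rT) = (41.60 − 0.7143) · e^(0.0385·7/12)
= 40.8857 · e^0.022458 = 40.8857 × 1.022712 = R$41.81

R$41.81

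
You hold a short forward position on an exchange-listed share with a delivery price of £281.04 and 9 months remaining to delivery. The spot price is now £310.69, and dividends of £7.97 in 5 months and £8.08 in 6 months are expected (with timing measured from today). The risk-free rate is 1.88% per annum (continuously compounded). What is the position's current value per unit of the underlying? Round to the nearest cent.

PV(remaining dividends) I = 7.97·e^(−0.0188·5/12) + 8.08·e^(−0.0188·6/12) = 15.9122
Current forward F = (S − I)·e^(rT) = (310.69 − 15.9122)·e^(0.0188·9/12) = 294.7778 × 1.014200 = 298.9636
Value (long) = (F − K)·e^(−rT) = (298.9636 − 281.04) × 0.985999 = 17.6727
Short position value = −(long value) = -£17.67

-£17.67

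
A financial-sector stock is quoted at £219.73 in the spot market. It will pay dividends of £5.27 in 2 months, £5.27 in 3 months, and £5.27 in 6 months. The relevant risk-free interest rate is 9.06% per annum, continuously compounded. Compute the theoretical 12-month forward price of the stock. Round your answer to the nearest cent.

PV(dividends) I = 5.27·e^(−0.0906·2/12) + 5.27·e^(−0.0906·3/12) + 5.27·e^(−0.0906·6/12)
I = 5.1910 + 5.1520 + 5.0366 = 15.3796
F = (S − I)·e^(rT) = (219.73 − 15.3796) · e^(0.0906·12/12)
= 204.3504 · e^0.090600 = 204.3504 × 1.094831 = £223.73

£223.73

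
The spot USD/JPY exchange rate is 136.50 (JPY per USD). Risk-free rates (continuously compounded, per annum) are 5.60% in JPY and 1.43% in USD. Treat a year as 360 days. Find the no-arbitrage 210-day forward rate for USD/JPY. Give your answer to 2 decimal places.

F = S·e^((r_JPY − r_USD)T) = 136.50 · e^((0.0560 − 0.0143) × 210/360)
= 136.50 · e^0.024325 = 136.50 × 1.024623
F = 139.86 JPY per USD

139.86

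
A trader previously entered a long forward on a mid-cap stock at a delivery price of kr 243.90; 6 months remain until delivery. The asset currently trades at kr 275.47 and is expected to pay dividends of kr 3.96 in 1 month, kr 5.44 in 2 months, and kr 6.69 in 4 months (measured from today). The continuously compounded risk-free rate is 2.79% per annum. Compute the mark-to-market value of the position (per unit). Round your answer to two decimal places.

kr 18.96

PV(remaining dividends) I = 3.96·e^(−0.0279·1/12) + 5.44·e^(−0.0279·2/12) + 6.69·e^(−0.0279·4/12) = 15.9936
Current forward F = (S − I)·e^(rT) = (275.47 − 15.9936)·e^(0.0279·6/12) = 259.4764 × 1.014048 = 263.1215
Value (long) = (F − K)·e^(−rT) = (263.1215 − 243.90) × 0.986147 = 18.9552
Value = kr 18.96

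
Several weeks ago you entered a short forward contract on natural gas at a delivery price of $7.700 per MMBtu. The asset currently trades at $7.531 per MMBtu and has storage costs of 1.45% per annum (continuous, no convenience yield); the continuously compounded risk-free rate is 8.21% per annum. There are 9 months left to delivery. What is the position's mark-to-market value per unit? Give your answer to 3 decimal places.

Current fair forward for the remaining 9 months: F = S·e^((r + u)·T), (r + u) = 0.0821 + 0.0145 = 0.0966
F = 7.531 · e^(0.0966 × 9/12) = 7.531 × 1.075139 = 8.0969
Value of long forward = (F − K)·e^(−rT) = (8.0969 − 7.700) · e^(−0.0821·9/12)
= 0.3969 × 0.940282 = 0.373
Short position value = −(long value) = -$0.373

-$0.373 per MMBtu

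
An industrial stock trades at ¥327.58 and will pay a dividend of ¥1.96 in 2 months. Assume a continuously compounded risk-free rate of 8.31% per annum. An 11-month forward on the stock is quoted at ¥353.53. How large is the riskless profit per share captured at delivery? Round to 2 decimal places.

¥2.11 per share

PV(dividends) I = 1.96·e^(−0.0831·2/12) = 1.9330
Fair forward F* = (S − I)·e^(rT) = (327.58 − 1.9330)·e^0.076175 = 325.6470 × 1.079151 = 351.4223
Market ¥353.53 > fair 351.4223: forward overpriced → cash-and-carry (borrow at r, buy the stock and collect the dividends, short the forward).
Profit at T = |F_mkt − F*| = |353.53 − 351.4223| = ¥2.11 per share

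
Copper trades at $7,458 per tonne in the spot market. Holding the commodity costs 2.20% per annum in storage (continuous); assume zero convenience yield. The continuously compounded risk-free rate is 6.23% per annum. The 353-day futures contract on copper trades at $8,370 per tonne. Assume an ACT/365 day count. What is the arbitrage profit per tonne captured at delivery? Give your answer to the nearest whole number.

$278 per tonne

Fair futures: F* = S·e^(carry·T), with carry = (r + u) = 0.0623 + 0.0220 = 0.0843
F* = 7458 · e^(0.0843 × 353/365) = 7458 · e^0.081528 = 7458 × 1.084944 = $8091.5124
Market $8370 > fair $8091.5124: forward overpriced → cash-and-carry (buy spot, short the forward).
At maturity, profit = |F_mkt − F*| = |8370 − 8091.5124| = $278 per tonne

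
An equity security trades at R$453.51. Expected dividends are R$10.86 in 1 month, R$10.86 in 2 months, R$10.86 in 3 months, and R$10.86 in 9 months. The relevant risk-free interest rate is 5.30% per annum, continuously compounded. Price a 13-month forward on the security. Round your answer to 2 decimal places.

R$435.06

PV(dividends) I = 10.86·e^(−0.0530·1/12) + 10.86·e^(−0.0530·2/12) + 10.86·e^(−0.0530·3/12) + 10.86·e^(−0.0530·9/12)
I = 10.8121 + 10.7645 + 10.7171 + 10.4368 = 42.7305
F = (S − I)·e^(rT) = (453.51 − 42.7305) · e^(0.0530·13/12)
= 410.7795 · e^0.057417 = 410.7795 × 1.059097 = R$435.06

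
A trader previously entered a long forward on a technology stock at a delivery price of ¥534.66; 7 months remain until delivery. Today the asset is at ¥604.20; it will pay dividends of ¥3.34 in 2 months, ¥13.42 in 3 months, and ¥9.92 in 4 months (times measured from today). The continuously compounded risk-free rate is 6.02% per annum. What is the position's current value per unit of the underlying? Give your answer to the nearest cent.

¥61.74

PV(remaining dividends) I = 3.34·e^(−0.0602·2/12) + 13.42·e^(−0.0602·3/12) + 9.92·e^(−0.0602·4/12) = 26.2491
Current forward F = (S − I)·e^(rT) = (604.20 − 26.2491)·e^(0.0602·7/12) = 577.9509 × 1.035741 = 598.6074
Value (long) = (F − K)·e^(−rT) = (598.6074 − 534.66) × 0.965493 = 61.7408
Value = ¥61.74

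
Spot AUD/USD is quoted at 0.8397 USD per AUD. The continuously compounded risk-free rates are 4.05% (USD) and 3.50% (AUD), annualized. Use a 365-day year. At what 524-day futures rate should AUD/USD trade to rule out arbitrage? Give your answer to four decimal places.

F = S·e^((r_USD − r_AUD)T) = 0.8397 · e^((0.0405 − 0.0350) × 524/365)
= 0.8397 · e^0.007896 = 0.8397 × 1.007927
F = 0.8464 USD per AUD

0.8464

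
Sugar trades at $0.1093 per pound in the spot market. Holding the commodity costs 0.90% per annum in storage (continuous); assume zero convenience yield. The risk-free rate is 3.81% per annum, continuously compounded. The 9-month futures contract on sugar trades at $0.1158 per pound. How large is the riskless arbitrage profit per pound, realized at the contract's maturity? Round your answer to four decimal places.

Fair futures: F* = S·e^(carry·T), with carry = (r + u) = 0.0381 + 0.0090 = 0.0471
F* = 0.1093 · e^(0.0471 × 9/12) = 0.1093 · e^0.035325 = 0.1093 × 1.035956 = $0.1132
Market $0.1158 > fair $0.1132: forward overpriced → cash-and-carry (buy spot, short the forward).
At maturity, profit = |F_mkt − F*| = |0.1158 − 0.1132| = $0.0026 per pound

$0.0026 per pound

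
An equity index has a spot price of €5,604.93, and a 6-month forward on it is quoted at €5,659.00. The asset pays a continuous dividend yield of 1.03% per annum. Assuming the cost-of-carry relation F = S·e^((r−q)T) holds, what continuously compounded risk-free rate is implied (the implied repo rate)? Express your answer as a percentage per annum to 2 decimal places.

2.95%

From F = S·e^((r−q)T): (r − q) = ln(F/S)/T
ln(5659.00/5604.93) = ln(1.009647) = 0.009601
(r − q) = 0.009601 / (6/12) = 0.019202
r = ln(F/S)/T + q = 0.019202 + 0.0103 = 0.029502
r = 2.95%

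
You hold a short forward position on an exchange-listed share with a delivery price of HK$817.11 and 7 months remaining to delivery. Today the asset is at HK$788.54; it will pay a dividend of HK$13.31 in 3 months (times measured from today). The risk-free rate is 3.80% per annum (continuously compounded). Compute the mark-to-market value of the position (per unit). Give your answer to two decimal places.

PV(remaining dividends) I = 13.31·e^(−0.0380·3/12) = 13.1842
Current forward F = (S − I)·e^(rT) = (788.54 − 13.1842)·e^(0.0380·7/12) = 775.3558 × 1.022414 = 792.7346
Value (long) = (F − K)·e^(−rT) = (792.7346 − 817.11) × 0.978077 = -23.8410
Short position value = −(long value) = HK$23.84

HK$23.84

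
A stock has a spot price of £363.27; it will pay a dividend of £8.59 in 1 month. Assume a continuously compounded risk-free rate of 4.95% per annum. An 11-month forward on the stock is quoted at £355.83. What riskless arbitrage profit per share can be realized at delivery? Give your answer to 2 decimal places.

PV(dividends) I = 8.59·e^(−0.0495·1/12) = 8.5546
Fair forward F* = (S − I)·e^(rT) = (363.27 − 8.5546)·e^0.045375 = 354.7154 × 1.046420 = 371.1813
Market £355.83 < fair 371.1813: forward underpriced → reverse cash-and-carry (short the stock, invest proceeds at r, pay the dividends, go long the forward).
Profit at T = |F_mkt − F*| = |355.83 − 371.1813| = £15.35 per share

£15.35 per share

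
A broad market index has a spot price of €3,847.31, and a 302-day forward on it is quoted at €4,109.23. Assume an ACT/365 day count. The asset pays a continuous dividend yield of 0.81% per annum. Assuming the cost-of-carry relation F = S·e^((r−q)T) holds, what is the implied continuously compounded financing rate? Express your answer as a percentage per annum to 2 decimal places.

From F = S·e^((r−q)T): (r − q) = ln(F/S)/T
ln(4109.23/3847.31) = ln(1.068079) = 0.065862
(r − q) = 0.065862 / (302/365) = 0.079601
r = ln(F/S)/T + q = 0.079601 + 0.0081 = 0.087701
r = 8.77%

8.77%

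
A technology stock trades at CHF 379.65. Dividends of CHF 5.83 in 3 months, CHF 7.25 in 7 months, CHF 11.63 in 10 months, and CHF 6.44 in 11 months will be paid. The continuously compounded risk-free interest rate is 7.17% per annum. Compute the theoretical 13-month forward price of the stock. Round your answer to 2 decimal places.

PV(dividends) I = 5.83·e^(−0.0717·3/12) + 7.25·e^(−0.0717·7/12) + 11.63·e^(−0.0717·10/12) + 6.44·e^(−0.0717·11/12)
I = 5.7264 + 6.9530 + 10.9555 + 6.0303 = 29.6652
F = (S − I)·e^(rT) = (379.65 − 29.6652) · e^(0.0717·13/12)
= 349.9848 · e^0.077675 = 349.9848 × 1.080771 = CHF 378.25

CHF 378.25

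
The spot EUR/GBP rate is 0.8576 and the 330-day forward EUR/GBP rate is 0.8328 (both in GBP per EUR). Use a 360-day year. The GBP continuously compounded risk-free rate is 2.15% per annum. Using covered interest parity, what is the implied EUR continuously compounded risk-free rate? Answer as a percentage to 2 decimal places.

5.35%

F = S·e^((r_GBP − r_EUR)T) ⇒ r_EUR = r_GBP − ln(F/S)/T
ln(0.8328/0.8576) = -0.029344; /(330/360) = -0.032012
r_EUR = 0.0215 + 0.032012 = 0.053512
r_EUR = 5.35%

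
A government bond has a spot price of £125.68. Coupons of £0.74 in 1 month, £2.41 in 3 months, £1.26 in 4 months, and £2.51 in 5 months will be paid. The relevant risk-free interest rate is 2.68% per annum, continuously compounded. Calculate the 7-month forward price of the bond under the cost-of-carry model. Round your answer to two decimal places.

PV(coupons) I = 0.74·e^(−0.0268·1/12) + 2.41·e^(−0.0268·3/12) + 1.26·e^(−0.0268·4/12) + 2.51·e^(−0.0268·5/12)
I = 0.7383 + 2.3939 + 1.2488 + 2.4821 = 6.8631
F = (S − I)·e^(rT) = (125.68 − 6.8631) · e^(0.0268·7/12)
= 118.8169 · e^0.015633 = 118.8169 × 1.015756 = £120.69

£120.69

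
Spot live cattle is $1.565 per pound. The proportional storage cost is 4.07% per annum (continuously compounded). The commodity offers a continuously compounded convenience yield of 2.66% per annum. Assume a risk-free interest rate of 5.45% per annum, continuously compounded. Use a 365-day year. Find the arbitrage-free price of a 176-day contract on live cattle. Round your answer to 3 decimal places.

Net carry = r + u − y = 0.0545 + 0.0407 − 0.0266 = 0.0686
F = S·e^((r+u−y)T) = 1.565 · e^(0.0686 × 176/365) = 1.565 · e^0.033078
= 1.565 × 1.033631 = $1.618 per pound

$1.618 per pound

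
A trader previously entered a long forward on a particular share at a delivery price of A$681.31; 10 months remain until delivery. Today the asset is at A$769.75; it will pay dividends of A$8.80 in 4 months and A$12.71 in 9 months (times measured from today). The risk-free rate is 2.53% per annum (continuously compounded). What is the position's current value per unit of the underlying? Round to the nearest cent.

A$81.46

PV(remaining dividends) I = 8.80·e^(−0.0253·4/12) + 12.71·e^(−0.0253·9/12) = 21.1972
Current forward F = (S − I)·e^(rT) = (769.75 − 21.1972)·e^(0.0253·10/12) = 748.5528 × 1.021307 = 764.5022
Value (long) = (F − K)·e^(−rT) = (764.5022 − 681.31) × 0.979137 = 81.4566
Value = A$81.46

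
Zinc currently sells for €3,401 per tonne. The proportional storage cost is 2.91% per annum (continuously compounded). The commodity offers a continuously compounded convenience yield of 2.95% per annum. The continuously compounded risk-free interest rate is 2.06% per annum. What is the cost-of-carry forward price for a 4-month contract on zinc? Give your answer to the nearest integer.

€3,424 per tonne

Net carry = r + u − y = 0.0206 + 0.0291 − 0.0295 = 0.0202
F = S·e^((r+u−y)T) = 3401 · e^(0.0202 × 4/12) = 3401 · e^0.006733
= 3401 × 1.006756 = €3,424 per tonne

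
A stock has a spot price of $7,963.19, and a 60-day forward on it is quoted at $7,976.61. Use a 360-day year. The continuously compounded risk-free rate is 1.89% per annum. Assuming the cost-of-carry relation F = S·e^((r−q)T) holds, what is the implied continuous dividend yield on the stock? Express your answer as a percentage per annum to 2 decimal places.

From F = S·e^((r−q)T): (r − q) = ln(F/S)/T
ln(7976.61/7963.19) = ln(1.001685) = 0.001684
(r − q) = 0.001684 / (60/360) = 0.010104
q = r − ln(F/S)/T = 0.0189 − 0.010104 = 0.008796
q = 0.88%

0.88%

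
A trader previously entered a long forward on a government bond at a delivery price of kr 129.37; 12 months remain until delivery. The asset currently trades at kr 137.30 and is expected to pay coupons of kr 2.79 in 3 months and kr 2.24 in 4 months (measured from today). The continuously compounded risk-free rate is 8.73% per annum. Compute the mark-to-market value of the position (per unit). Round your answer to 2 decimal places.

PV(remaining coupons) I = 2.79·e^(−0.0873·3/12) + 2.24·e^(−0.0873·4/12) = 4.9055
Current forward F = (S − I)·e^(rT) = (137.30 − 4.9055)·e^(0.0873·12/12) = 132.3945 × 1.091224 = 144.4721
Value (long) = (F − K)·e^(−rT) = (144.4721 − 129.37) × 0.916402 = 13.8396
Value = kr 13.84

kr 13.84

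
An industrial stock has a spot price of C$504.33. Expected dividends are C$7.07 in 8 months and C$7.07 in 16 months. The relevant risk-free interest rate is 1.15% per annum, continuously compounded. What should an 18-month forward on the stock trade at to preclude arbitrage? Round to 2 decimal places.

PV(dividends) I = 7.07·e^(−0.0115·8/12) + 7.07·e^(−0.0115·16/12)
I = 7.0160 + 6.9624 = 13.9784
F = (S − I)·e^(rT) = (504.33 − 13.9784) · e^(0.0115·18/12)
= 490.3516 · e^0.017250 = 490.3516 × 1.017400 = C$498.88

C$498.88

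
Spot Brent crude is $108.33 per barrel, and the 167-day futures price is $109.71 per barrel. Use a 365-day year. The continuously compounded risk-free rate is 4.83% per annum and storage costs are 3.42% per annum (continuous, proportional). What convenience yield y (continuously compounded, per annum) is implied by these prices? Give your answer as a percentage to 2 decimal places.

F = S·e^((r+u−y)T) ⇒ (r+u−y) = ln(F/S)/T
ln(109.71/108.33) = 0.012658; /T ⇒ 0.027666
y = r + u − ln(F/S)/T = 0.0483 + 0.0342 − 0.027666 = 0.054834
y = 5.48%

5.48%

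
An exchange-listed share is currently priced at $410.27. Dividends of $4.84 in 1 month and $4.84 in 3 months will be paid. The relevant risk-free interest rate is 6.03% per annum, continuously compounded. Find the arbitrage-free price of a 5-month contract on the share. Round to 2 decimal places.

$410.88

PV(dividends) I = 4.84·e^(−0.0603·1/12) + 4.84·e^(−0.0603·3/12)
I = 4.8157 + 4.7676 = 9.5833
F = (S − I)·e^(rT) = (410.27 − 9.5833) · e^(0.0603·5/12)
= 400.6867 · e^0.025125 = 400.6867 × 1.025443 = $410.88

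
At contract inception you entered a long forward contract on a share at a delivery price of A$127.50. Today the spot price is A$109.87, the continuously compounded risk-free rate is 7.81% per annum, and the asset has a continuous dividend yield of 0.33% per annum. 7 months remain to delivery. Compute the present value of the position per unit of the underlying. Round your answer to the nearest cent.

-A$12.16

Current fair forward for the remaining 7 months: F = S·e^((r − q)·T), (r − q) = 0.0781 − 0.0033 = 0.0748
F = 109.87 · e^(0.0748 × 7/12) = 109.87 × 1.044599 = 114.7701
Value of long forward = (F − K)·e^(−rT) = (114.7701 − 127.50) · e^(−0.0781·7/12)
= -12.7299 × 0.955464 = -12.16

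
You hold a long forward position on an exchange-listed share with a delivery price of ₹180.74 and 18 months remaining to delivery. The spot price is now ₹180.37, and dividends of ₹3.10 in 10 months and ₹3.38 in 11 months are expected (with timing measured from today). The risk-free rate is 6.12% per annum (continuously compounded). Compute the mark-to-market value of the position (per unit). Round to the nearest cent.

PV(remaining dividends) I = 3.10·e^(−0.0612·10/12) + 3.38·e^(−0.0612·11/12) = 6.1415
Current forward F = (S − I)·e^(rT) = (180.37 − 6.1415)·e^(0.0612·18/12) = 174.2285 × 1.096146 = 190.9799
Value (long) = (F − K)·e^(−rT) = (190.9799 − 180.74) × 0.912288 = 9.3417
Value = ₹9.34

₹9.34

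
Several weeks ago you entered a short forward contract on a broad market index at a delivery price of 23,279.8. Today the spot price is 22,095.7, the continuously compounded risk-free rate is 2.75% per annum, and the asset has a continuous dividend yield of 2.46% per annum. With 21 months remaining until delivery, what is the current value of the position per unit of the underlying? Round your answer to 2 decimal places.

Current fair forward for the remaining 21 months: F = S·e^((r − q)·T), (r − q) = 0.0275 − 0.0246 = 0.0029
F = 22095.7 · e^(0.0029 × 21/12) = 22095.7 × 1.00508790 = 22208.1207
Value of long forward = (F − K)·e^(−rT) = (22208.1207 − 23279.8) · e^(−0.0275·21/12)
= -1071.6793 × 0.95301465 = -1021.33
Short position value = −(long value) = 1021.33

1021.33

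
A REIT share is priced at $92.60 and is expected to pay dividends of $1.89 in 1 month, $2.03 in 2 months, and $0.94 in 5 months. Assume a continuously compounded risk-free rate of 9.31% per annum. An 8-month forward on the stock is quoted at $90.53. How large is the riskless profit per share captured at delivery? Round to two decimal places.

PV(dividends) I = 1.89·e^(−0.0931·1/12) + 2.03·e^(−0.0931·2/12) + 0.94·e^(−0.0931·5/12) = 4.7784
Fair forward F* = (S − I)·e^(rT) = (92.60 − 4.7784)·e^0.062067 = 87.8216 × 1.064034 = 93.4452
Market $90.53 < fair 93.4452: forward underpriced → reverse cash-and-carry (short the stock, invest proceeds at r, pay the dividends, go long the forward).
Profit at T = |F_mkt − F*| = |90.53 − 93.4452| = $2.92 per share

$2.92 per share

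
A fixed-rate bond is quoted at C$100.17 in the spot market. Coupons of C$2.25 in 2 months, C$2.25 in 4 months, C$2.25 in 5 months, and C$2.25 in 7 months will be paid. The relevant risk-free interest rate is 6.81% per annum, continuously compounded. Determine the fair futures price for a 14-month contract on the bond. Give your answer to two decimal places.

C$98.95

PV(coupons) I = 2.25·e^(−0.0681·2/12) + 2.25·e^(−0.0681·4/12) + 2.25·e^(−0.0681·5/12) + 2.25·e^(−0.0681·7/12)
I = 2.2246 + 2.1995 + 2.1871 + 2.1624 = 8.7736
F = (S − I)·e^(rT) = (100.17 − 8.7736) · e^(0.0681·14/12)
= 91.3964 · e^0.079450 = 91.3964 × 1.082691 = C$98.95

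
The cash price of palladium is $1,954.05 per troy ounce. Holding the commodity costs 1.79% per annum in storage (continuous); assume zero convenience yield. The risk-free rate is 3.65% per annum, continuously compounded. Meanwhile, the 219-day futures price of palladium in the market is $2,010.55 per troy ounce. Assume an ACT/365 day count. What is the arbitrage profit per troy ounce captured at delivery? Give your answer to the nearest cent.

$8.33 per troy ounce

Fair futures: F* = S·e^(carry·T), with carry = (r + u) = 0.0365 + 0.0179 = 0.0544
F* = 1954.05 · e^(0.0544 × 219/365) = 1954.05 · e^0.03264000 = 1954.05 × 1.03317853 = $2018.8825
Market $2010.55 < fair $2018.8825: forward underpriced → reverse cash-and-carry (short spot, go long the forward).
At maturity, profit = |F_mkt − F*| = |2010.55 − 2018.8825| = $8.33 per troy ounce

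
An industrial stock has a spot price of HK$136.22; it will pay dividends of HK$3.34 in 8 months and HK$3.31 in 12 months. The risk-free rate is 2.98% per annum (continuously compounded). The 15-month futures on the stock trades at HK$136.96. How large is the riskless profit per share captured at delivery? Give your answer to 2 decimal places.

HK$2.30 per share

PV(dividends) I = 3.34·e^(−0.0298·8/12) + 3.31·e^(−0.0298·12/12) = 6.4871
Fair futures F* = (S − I)·e^(rT) = (136.22 − 6.4871)·e^0.037250 = 129.7329 × 1.037952 = 134.6565
Market HK$136.96 > fair 134.6565: forward overpriced → cash-and-carry (borrow at r, buy the stock and collect the dividends, short the forward).
Profit at T = |F_mkt − F*| = |136.96 − 134.6565| = HK$2.30 per share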